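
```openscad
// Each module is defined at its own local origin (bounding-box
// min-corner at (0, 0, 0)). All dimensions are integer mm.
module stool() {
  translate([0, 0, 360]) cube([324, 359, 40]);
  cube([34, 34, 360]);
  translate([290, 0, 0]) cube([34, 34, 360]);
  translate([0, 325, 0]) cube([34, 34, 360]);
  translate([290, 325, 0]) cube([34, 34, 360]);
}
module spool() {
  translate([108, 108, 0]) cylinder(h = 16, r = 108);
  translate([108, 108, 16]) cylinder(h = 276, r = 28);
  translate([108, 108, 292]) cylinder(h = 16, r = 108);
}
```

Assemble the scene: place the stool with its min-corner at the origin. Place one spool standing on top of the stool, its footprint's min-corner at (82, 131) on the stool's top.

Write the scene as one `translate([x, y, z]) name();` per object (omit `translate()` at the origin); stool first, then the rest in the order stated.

stool();
translate([82, 131, 400]) spool();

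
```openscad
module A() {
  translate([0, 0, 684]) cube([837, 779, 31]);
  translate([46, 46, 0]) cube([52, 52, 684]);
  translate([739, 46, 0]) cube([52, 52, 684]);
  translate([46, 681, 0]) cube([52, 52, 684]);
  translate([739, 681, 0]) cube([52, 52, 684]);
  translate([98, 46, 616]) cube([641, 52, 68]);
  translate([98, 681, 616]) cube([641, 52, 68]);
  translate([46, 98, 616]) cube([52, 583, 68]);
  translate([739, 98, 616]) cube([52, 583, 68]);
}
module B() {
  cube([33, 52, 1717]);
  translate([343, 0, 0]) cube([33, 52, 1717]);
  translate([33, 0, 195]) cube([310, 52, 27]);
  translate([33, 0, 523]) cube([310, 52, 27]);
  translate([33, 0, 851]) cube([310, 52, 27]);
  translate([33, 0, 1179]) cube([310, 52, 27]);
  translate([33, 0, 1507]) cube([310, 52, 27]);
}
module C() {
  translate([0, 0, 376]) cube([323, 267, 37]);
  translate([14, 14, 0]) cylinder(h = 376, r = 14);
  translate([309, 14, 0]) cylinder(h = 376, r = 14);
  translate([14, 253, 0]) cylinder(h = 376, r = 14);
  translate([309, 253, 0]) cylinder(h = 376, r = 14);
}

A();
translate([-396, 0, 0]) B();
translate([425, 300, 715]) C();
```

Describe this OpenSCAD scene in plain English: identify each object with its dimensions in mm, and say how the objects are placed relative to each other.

A is a rectangular dining table. The top is 837×779×31 mm with its upper surface at z = 715 mm. It stands on four 52×52 mm square legs, each inset 46 mm from the nearest pair of top edges, running from the floor to the underside of the top. Four apron rails, 52 mm thick and 68 mm tall, run between adjacent legs with their top edges flush with the underside of the top and their outer faces flush with the legs' outer faces.

B is a wooden ladder with two side rails of 33×52 mm section and 1717 mm height, set 376 mm apart overall. Between them run 5 rectangular rungs (52 mm deep, 27 mm thick), front faces flush with the rails' −y face. The bottom of the first rung is 195 mm above the floor and each subsequent rung is 328 mm higher than the one below.

C is a four-legged stool. The seat is a 323×267×37 mm slab whose top surface is at z = 413 mm; four round legs, each 28 mm in diameter, run from the floor (z = 0) to the underside of the seat, each leg's axis is inset half a diameter from the nearest pair of seat edges (so the leg's bounding box is flush with the corner).

The ladder is on the floor beside the table on its −x side. The stool is on top of the table.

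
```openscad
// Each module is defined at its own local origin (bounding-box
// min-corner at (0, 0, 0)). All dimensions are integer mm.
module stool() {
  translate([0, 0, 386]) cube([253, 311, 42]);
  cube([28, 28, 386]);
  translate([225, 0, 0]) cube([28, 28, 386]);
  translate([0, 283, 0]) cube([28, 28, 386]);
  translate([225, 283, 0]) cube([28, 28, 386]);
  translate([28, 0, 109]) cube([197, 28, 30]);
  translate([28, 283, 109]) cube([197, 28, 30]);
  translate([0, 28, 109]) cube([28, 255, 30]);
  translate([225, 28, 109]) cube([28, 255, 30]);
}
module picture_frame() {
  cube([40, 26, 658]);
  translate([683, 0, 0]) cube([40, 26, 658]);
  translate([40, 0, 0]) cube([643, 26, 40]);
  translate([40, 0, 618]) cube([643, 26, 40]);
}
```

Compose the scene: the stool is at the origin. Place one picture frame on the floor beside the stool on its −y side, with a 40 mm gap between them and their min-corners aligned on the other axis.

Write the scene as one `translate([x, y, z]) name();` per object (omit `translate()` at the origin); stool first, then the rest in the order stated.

stool();
translate([0, -66, 0]) picture_frame();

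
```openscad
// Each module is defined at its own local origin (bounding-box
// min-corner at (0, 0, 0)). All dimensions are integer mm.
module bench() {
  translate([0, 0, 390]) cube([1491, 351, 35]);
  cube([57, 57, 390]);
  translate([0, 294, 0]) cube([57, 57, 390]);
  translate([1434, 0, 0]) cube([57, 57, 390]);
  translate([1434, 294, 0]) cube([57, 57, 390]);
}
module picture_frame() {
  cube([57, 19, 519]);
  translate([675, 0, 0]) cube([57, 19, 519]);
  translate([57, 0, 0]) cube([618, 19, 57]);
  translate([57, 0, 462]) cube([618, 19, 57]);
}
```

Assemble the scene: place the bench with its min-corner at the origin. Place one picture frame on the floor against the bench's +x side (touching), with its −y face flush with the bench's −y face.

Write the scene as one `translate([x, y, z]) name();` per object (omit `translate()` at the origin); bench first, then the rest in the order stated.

bench();
translate([1491, 0, 0]) picture_frame();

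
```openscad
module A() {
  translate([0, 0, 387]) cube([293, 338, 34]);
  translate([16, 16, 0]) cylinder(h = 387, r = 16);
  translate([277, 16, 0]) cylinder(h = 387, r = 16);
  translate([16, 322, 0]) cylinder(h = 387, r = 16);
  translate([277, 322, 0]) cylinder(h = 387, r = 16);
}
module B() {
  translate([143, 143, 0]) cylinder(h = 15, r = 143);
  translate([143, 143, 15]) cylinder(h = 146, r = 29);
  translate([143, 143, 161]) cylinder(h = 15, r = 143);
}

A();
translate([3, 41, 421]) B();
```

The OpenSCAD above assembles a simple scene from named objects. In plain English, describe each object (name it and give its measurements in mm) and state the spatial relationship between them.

A is a four-legged stool. The seat is a 293×338×34 mm slab whose top surface is at z = 421 mm; four round legs, each 32 mm in diameter, run from the floor (z = 0) to the underside of the seat, each leg's axis is inset half a diameter from the nearest pair of seat edges (so the leg's bounding box is flush with the corner).

B is a spool: two coaxial disc flanges of radius 143 mm and thickness 15 mm, joined by a core cylinder of radius 29 mm and height 146 mm. The lower flange rests on z = 0 and the three cylinders share a vertical axis.

The spool is on top of the stool.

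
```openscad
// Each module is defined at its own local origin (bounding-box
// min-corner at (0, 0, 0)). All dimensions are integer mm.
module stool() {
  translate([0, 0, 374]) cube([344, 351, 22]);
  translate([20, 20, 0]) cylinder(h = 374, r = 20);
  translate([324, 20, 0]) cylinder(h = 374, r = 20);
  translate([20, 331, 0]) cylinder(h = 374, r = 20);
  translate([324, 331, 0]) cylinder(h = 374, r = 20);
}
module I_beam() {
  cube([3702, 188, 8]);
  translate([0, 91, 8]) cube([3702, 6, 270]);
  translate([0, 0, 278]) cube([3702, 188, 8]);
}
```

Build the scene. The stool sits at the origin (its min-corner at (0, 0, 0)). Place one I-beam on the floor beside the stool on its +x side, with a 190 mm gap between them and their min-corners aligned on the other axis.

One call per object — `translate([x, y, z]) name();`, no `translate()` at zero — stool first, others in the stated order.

stool();
translate([534, 0, 0]) I_beam();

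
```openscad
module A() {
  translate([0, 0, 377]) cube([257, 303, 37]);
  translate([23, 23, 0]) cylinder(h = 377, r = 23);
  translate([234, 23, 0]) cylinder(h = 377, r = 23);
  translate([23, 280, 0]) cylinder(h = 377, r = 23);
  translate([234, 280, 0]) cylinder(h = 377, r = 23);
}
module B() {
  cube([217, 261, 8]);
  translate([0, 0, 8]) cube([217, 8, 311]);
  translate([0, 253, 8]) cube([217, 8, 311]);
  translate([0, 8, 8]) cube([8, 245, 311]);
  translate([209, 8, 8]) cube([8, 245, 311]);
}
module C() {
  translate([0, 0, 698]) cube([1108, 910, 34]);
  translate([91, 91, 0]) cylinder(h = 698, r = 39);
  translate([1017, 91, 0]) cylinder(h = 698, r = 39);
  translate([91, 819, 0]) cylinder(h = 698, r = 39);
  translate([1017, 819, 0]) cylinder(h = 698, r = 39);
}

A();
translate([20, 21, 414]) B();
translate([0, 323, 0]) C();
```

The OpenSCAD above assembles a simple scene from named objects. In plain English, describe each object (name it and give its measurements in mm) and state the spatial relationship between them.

A is a four-legged stool. The seat is 257×303 mm, 37 mm thick, top at z = 414 mm. It stands on four round legs, each 46 mm in diameter, from z = 0 to the seat underside, each leg's axis is inset half a diameter from the nearest pair of seat edges (so the leg's bounding box is flush with the corner).

B is an open-topped rectangular box: outside dimensions 217×261×319 mm, with a uniform wall and base thickness of 8 mm. The base is a full 217×261 slab on the floor; four walls sit on top of the base. The front and back walls (the −y and +y sides) span the full width; the two side walls fit between them.

C is a table: top 1108 mm (x) × 910 mm (y), 34 mm thick, upper face at z = 732 mm, on four round legs of 78 mm diameter, each leg's bounding box inset 52 mm from the nearest pair of top edges, running from z = 0 to the bottom of the top.

The open box is on top of the stool, centred. The table is on the floor beside the stool on its +y side.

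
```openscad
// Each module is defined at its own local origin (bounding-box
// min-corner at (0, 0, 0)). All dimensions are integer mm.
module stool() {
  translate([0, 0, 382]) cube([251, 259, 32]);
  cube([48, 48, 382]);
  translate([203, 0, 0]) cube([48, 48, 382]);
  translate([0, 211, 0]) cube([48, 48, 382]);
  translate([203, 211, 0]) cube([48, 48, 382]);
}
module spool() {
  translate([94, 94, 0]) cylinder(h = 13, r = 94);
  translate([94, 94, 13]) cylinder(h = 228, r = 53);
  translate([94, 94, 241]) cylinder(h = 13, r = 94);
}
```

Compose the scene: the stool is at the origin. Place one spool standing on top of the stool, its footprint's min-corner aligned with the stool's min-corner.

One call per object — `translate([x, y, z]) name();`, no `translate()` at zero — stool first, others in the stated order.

stool();
translate([0, 0, 414]) spool();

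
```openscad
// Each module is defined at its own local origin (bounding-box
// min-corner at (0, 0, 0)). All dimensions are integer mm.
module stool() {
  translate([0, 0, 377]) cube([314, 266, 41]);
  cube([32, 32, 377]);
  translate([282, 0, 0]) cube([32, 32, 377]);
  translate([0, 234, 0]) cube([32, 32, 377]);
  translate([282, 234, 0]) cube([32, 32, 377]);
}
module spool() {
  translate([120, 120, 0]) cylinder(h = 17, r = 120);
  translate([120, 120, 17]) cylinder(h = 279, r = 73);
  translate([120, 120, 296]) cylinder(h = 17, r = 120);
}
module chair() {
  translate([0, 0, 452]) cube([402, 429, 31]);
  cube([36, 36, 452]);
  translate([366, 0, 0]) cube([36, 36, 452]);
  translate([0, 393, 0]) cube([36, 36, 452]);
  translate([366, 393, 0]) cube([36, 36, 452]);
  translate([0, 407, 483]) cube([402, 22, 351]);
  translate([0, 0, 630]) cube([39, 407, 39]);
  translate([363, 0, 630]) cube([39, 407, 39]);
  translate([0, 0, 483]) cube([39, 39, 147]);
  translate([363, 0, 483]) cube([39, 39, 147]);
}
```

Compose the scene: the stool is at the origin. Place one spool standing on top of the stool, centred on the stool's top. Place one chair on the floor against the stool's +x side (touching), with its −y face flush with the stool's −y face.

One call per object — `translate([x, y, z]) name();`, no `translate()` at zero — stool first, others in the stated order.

stool();
translate([37, 13, 418]) spool();
translate([314, 0, 0]) chair();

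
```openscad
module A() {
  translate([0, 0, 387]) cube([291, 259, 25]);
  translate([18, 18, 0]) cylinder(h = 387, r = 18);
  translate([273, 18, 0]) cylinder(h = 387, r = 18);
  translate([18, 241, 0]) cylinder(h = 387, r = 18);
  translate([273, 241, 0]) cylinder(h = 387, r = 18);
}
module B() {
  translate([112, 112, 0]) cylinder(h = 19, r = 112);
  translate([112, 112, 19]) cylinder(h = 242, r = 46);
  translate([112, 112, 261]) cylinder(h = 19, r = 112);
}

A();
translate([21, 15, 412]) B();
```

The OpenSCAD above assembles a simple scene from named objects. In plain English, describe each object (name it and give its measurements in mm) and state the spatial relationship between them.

A is a four-legged stool. The seat is a 291×259×25 mm slab whose top surface is at z = 412 mm; four round legs, each 36 mm in diameter, run from the floor (z = 0) to the underside of the seat, each leg's axis is inset half a diameter from the nearest pair of seat edges (so the leg's bounding box is flush with the corner).

B is a spool: two coaxial disc flanges of radius 112 mm and thickness 19 mm, joined by a core cylinder of radius 46 mm and height 242 mm. The lower flange rests on z = 0 and the three cylinders share a vertical axis.

The spool is on top of the stool.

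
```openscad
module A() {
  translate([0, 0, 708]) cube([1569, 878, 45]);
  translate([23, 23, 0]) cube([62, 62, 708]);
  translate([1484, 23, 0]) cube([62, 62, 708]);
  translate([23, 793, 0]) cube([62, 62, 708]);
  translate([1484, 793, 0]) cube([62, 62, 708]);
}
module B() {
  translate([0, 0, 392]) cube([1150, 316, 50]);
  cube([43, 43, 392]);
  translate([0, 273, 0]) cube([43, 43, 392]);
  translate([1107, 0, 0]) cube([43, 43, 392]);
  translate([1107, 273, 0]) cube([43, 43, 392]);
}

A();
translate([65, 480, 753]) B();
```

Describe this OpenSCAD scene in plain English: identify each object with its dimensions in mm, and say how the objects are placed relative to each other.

A is a table with a 1569×878 mm rectangular top, 45 mm thick, top surface at z = 753 mm, supported by four 62×62 mm square legs, each inset 23 mm from the nearest pair of top edges, running from the floor.

B is a long wooden bench with a 1150 mm (x) × 316 mm (y) seat, 50 mm thick, its top surface 442 mm above the floor. Four 43 mm square legs at the seat corners, flush with the edges, run from z = 0 to the seat underside.

The bench is on top of the table.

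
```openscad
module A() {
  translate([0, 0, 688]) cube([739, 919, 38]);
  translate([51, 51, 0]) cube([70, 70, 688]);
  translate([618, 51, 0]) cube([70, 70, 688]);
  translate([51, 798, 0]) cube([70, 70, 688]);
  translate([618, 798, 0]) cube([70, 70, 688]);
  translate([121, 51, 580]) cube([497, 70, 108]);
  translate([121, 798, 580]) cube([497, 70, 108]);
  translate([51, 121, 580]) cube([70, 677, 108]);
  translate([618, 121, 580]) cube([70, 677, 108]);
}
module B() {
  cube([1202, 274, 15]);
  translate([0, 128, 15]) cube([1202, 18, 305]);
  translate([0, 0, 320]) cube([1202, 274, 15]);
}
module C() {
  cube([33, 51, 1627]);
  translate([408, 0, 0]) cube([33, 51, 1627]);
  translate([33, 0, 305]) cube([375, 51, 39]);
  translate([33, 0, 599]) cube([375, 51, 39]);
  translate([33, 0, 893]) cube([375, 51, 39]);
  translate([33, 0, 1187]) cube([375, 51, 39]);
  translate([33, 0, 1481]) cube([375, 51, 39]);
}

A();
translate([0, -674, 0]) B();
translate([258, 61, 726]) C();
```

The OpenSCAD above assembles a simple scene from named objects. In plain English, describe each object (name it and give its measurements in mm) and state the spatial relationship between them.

A is a table with a 739×919 mm rectangular top, 38 mm thick, top surface at z = 726 mm, supported by four 70×70 mm square legs, each inset 51 mm from the nearest pair of top edges, running from the floor. Four apron rails, 70 mm thick and 108 mm tall, run between adjacent legs with their top edges flush with the underside of the top and their outer faces flush with the legs' outer faces.

B is an I-beam lying along x, 1202 mm long. Overall section height 335 mm. Two flanges 274 mm wide (y) and 15 mm thick, one on the floor and one at the top; a web 18 mm thick runs between them, centred on the flange width.

C is a straight ladder. Two 33×51 mm vertical rails, 1627 mm tall, stand 441 mm apart (outside-to-outside) with their front faces coplanar on the −y side. 5 rungs, each 51 mm deep and 39 mm tall, span between the inner faces of the rails, front faces flush with the rails. The lowest rung's underside is at z = 305 mm and rungs are spaced 294 mm apart (underside to underside).

The I-beam is on the floor beside the table on its −y side. The ladder is on top of the table.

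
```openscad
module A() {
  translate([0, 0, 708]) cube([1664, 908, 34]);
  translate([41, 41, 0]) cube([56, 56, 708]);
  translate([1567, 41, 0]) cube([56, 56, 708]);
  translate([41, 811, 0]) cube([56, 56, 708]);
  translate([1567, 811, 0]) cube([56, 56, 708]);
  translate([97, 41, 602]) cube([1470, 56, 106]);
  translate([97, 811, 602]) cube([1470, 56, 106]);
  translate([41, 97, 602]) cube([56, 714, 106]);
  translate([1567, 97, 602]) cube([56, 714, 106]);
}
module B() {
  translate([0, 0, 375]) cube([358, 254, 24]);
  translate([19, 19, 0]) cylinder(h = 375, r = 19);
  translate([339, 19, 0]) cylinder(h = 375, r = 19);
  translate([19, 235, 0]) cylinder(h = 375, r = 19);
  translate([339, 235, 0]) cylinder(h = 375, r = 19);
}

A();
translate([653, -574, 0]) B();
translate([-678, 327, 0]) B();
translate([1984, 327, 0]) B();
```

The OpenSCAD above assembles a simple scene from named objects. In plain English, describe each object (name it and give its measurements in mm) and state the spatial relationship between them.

A is a table: top 1664 mm (x) × 908 mm (y), 34 mm thick, upper face at z = 742 mm, on four 56×56 mm square legs, each inset 41 mm from the nearest pair of top edges, running from z = 0 to the bottom of the top. Four apron rails, 56 mm thick and 106 mm tall, run between adjacent legs with their top edges flush with the underside of the top and their outer faces flush with the legs' outer faces.

B is a four-legged stool. The seat is a 358×254×24 mm slab whose top surface is at z = 399 mm; four round legs, each 38 mm in diameter, run from the floor (z = 0) to the underside of the seat, each leg's axis is inset half a diameter from the nearest pair of seat edges (so the leg's bounding box is flush with the corner).

Three stools sit around the table at the −y, −x, +x sides.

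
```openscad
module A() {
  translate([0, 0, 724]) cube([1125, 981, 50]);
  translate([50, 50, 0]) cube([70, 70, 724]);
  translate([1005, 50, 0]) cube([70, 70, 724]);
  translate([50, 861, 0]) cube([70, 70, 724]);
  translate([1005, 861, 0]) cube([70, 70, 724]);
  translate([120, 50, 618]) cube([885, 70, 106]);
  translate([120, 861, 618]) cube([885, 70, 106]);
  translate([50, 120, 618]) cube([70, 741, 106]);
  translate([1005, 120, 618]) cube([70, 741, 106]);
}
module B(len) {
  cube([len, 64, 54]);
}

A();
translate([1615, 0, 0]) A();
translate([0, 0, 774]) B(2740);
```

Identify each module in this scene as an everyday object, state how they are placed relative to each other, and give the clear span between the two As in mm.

A is a table. B is a beam. A beam spans the tops of two tables. The clear span between the two tables is 490 mm.

Second table starts at x = 1615; first ends at x = 1125; clear span = 1615 − 1125 = 490 mm.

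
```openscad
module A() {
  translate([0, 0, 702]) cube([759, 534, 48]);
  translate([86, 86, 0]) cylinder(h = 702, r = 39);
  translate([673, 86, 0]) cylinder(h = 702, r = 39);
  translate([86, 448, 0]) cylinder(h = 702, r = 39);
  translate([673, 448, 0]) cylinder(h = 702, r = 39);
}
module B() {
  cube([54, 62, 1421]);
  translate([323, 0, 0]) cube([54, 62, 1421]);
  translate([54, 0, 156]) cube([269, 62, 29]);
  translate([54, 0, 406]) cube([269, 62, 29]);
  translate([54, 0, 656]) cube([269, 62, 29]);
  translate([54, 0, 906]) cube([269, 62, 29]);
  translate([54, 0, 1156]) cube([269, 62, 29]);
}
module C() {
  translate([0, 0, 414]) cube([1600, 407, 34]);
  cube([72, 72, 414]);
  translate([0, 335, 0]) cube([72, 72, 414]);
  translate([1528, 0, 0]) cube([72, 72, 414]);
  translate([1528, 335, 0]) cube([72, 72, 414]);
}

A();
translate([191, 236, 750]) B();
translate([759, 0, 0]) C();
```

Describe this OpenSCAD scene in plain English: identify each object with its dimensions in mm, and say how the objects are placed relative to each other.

A is a table: top 759 mm (x) × 534 mm (y), 48 mm thick, upper face at z = 750 mm, on four round legs of 78 mm diameter, each leg's bounding box inset 47 mm from the nearest pair of top edges, running from z = 0 to the bottom of the top.

B is a wooden ladder with two side rails of 54×62 mm section and 1421 mm height, set 377 mm apart overall. Between them run 5 rectangular rungs (62 mm deep, 29 mm thick), front faces flush with the rails' −y face. The bottom of the first rung is 156 mm above the floor and each subsequent rung is 250 mm higher than the one below.

C is a bench: a 1600×407 mm seat slab, 34 mm thick, top at z = 448 mm, on four 72×72 mm square legs flush with the seat corners and standing on z = 0.

The ladder is on top of the table, centred. The bench is against the table's +x side, with their −y faces flush.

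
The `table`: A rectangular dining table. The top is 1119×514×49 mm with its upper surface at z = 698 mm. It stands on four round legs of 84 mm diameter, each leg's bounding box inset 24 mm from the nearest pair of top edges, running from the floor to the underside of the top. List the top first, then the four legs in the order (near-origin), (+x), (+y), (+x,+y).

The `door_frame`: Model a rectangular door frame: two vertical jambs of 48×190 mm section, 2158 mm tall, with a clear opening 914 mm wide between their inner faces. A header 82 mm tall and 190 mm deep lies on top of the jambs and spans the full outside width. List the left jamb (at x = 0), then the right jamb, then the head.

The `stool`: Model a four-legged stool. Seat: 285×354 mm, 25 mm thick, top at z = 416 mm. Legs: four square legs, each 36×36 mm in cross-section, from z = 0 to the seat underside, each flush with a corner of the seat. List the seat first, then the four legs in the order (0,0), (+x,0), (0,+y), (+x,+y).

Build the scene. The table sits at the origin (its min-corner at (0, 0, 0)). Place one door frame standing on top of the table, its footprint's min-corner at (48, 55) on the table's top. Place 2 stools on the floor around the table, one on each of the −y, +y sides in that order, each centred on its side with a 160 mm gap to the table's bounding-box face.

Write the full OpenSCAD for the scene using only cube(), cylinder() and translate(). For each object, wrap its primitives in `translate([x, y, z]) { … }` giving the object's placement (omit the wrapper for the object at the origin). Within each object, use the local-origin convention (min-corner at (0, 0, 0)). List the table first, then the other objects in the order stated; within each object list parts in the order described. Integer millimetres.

translate([0, 0, 649]) cube([1119, 514, 49]);
translate([66, 66, 0]) cylinder(h = 649, r = 42);
translate([1053, 66, 0]) cylinder(h = 649, r = 42);
translate([66, 448, 0]) cylinder(h = 649, r = 42);
translate([1053, 448, 0]) cylinder(h = 649, r = 42);
translate([48, 55, 698]) {
  cube([48, 190, 2158]);
  translate([962, 0, 0]) cube([48, 190, 2158]);
  translate([0, 0, 2158]) cube([1010, 190, 82]);
}
translate([417, -514, 0]) {
  translate([0, 0, 391]) cube([285, 354, 25]);
  cube([36, 36, 391]);
  translate([249, 0, 0]) cube([36, 36, 391]);
  translate([0, 318, 0]) cube([36, 36, 391]);
  translate([249, 318, 0]) cube([36, 36, 391]);
}
translate([417, 674, 0]) {
  translate([0, 0, 391]) cube([285, 354, 25]);
  cube([36, 36, 391]);
  translate([249, 0, 0]) cube([36, 36, 391]);
  translate([0, 318, 0]) cube([36, 36, 391]);
  translate([249, 318, 0]) cube([36, 36, 391]);
}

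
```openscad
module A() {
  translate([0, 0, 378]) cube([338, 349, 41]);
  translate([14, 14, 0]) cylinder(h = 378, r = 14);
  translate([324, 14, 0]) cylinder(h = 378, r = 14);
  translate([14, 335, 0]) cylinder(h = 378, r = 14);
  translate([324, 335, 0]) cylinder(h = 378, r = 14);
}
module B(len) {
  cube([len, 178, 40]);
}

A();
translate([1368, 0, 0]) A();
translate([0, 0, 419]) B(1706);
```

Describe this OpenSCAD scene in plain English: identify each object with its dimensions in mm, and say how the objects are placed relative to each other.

A is a four-legged stool. The seat is 338×349 mm, 41 mm thick, top at z = 419 mm. It stands on four round legs, each 28 mm in diameter, from z = 0 to the seat underside, each leg's axis is inset half a diameter from the nearest pair of seat edges (so the leg's bounding box is flush with the corner).

B is a rectangular beam 1706 mm long (x), 178 mm deep (y), 40 mm thick (z).

The beam spans the tops of two stools placed 1030 mm apart, resting at z = 419 mm.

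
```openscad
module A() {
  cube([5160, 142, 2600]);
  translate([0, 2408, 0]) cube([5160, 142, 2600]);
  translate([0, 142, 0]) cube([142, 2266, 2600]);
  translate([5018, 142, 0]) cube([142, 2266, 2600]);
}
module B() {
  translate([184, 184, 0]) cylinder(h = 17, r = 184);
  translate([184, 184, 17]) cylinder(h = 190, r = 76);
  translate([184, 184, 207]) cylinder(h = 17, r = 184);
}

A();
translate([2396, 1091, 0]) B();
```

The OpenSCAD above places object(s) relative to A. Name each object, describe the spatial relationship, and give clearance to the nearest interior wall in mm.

A is a house frame. B is a spool. The spool sits inside the house frame, centred. The clearance to the nearest interior wall is 949 mm.

Clearances: x = 2254, y = 949; minimum 949 mm.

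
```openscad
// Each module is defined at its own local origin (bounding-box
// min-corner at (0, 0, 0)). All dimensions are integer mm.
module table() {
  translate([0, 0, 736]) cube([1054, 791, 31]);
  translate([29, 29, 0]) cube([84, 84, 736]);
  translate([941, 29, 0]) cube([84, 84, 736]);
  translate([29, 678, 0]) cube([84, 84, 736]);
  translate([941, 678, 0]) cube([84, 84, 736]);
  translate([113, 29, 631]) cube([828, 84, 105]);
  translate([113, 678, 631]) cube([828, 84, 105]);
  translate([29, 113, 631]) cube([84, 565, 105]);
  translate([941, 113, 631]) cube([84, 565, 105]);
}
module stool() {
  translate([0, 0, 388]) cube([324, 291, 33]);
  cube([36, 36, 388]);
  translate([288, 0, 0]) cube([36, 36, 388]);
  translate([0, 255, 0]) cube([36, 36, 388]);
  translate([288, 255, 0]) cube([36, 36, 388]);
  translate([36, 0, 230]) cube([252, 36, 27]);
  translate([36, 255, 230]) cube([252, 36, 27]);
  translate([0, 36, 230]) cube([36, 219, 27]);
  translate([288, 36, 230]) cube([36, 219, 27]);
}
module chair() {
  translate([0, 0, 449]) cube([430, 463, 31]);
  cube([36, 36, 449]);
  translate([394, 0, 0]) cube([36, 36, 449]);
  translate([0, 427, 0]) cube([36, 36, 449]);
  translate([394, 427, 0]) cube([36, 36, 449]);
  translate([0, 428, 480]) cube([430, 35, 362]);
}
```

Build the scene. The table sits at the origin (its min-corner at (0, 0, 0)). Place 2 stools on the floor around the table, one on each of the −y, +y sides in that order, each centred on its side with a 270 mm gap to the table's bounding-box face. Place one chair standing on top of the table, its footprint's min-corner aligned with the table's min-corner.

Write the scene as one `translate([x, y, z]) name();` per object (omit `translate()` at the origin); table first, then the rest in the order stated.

table();
translate([365, -561, 0]) stool();
translate([365, 1061, 0]) stool();
translate([0, 0, 767]) chair();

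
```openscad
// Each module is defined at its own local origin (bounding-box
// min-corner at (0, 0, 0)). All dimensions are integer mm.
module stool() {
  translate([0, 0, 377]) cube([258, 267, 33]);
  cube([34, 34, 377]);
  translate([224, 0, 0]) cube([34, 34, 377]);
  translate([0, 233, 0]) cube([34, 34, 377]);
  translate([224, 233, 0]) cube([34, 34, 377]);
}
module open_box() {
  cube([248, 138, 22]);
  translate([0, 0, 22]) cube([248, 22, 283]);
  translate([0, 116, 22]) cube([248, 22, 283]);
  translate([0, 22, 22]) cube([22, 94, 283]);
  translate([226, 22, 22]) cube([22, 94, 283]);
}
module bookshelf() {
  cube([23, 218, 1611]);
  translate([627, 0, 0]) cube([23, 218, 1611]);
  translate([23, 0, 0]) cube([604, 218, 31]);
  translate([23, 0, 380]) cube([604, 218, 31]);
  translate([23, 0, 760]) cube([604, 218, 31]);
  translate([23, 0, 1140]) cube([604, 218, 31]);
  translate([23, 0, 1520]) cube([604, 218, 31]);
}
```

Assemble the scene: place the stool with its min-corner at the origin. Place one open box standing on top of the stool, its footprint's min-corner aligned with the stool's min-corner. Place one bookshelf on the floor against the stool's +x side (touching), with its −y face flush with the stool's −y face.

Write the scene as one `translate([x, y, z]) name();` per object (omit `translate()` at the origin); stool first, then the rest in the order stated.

stool();
translate([0, 0, 410]) open_box();
translate([258, 0, 0]) bookshelf();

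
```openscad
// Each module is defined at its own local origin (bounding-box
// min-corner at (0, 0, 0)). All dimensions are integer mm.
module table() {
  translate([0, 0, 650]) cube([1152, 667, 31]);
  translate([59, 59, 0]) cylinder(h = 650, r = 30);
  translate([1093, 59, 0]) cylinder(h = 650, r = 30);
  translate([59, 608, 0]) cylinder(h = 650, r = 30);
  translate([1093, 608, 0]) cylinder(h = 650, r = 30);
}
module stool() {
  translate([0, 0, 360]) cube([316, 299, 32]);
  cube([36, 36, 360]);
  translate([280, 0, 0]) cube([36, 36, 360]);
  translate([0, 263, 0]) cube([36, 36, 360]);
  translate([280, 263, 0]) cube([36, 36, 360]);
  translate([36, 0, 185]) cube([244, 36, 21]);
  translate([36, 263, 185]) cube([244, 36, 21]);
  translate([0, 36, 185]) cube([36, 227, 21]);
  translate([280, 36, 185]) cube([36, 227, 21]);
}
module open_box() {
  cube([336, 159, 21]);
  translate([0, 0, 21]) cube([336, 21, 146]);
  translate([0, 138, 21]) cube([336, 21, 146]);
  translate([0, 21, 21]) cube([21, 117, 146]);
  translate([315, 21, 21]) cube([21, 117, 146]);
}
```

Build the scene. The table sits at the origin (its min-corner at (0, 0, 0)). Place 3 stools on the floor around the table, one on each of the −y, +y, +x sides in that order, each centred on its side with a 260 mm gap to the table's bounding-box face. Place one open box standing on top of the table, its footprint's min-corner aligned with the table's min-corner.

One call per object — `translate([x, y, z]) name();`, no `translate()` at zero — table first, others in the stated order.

table();
translate([418, -559, 0]) stool();
translate([418, 927, 0]) stool();
translate([1412, 184, 0]) stool();
translate([0, 0, 681]) open_box();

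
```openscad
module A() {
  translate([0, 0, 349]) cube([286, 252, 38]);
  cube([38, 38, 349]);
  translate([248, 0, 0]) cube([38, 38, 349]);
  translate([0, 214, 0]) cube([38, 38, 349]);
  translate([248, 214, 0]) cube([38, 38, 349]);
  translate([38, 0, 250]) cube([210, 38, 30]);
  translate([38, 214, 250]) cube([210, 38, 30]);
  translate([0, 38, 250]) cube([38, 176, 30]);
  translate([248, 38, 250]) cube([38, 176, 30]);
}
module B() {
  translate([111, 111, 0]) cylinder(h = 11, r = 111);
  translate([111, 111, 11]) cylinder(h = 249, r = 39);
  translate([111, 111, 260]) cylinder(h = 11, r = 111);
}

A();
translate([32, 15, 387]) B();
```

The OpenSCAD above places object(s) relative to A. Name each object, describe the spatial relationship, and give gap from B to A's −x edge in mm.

The spool's min-x is at 32; the stool's min-x is 0; gap = 32 mm.

A is a stool. B is a spool. The spool is on top of the stool, centred. The gap from the spool to the stool's −x edge is 32 mm.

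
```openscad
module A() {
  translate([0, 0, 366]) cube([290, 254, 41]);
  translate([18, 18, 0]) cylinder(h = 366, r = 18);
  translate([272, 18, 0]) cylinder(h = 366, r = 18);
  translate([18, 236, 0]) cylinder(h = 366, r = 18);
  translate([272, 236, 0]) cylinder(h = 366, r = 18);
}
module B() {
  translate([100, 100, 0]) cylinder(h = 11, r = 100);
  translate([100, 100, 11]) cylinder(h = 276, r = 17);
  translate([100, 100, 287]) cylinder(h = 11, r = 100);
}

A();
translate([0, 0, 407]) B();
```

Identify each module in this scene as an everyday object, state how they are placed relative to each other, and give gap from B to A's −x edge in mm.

The spool's min-x is at 0; the stool's min-x is 0; gap = 0 mm.

A is a stool. B is a spool. The spool is on top of the stool. The gap from the spool to the stool's −x edge is 0 mm.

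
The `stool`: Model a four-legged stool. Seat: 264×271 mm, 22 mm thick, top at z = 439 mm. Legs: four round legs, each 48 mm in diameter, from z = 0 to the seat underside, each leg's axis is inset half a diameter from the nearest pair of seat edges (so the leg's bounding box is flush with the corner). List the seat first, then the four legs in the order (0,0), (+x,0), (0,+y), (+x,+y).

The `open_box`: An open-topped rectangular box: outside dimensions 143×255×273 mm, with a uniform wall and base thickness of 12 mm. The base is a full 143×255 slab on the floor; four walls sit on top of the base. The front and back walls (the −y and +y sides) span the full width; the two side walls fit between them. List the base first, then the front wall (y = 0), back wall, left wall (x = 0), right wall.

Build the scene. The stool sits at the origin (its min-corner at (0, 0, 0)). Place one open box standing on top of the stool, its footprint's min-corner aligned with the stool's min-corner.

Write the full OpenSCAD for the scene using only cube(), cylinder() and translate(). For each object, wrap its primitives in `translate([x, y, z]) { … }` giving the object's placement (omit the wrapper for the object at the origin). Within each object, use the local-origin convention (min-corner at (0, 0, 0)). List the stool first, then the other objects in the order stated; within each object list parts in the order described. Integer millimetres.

translate([0, 0, 417]) cube([264, 271, 22]);
translate([24, 24, 0]) cylinder(h = 417, r = 24);
translate([240, 24, 0]) cylinder(h = 417, r = 24);
translate([24, 247, 0]) cylinder(h = 417, r = 24);
translate([240, 247, 0]) cylinder(h = 417, r = 24);
translate([0, 0, 439]) {
  cube([143, 255, 12]);
  translate([0, 0, 12]) cube([143, 12, 261]);
  translate([0, 243, 12]) cube([143, 12, 261]);
  translate([0, 12, 12]) cube([12, 231, 261]);
  translate([131, 12, 12]) cube([12, 231, 261]);
}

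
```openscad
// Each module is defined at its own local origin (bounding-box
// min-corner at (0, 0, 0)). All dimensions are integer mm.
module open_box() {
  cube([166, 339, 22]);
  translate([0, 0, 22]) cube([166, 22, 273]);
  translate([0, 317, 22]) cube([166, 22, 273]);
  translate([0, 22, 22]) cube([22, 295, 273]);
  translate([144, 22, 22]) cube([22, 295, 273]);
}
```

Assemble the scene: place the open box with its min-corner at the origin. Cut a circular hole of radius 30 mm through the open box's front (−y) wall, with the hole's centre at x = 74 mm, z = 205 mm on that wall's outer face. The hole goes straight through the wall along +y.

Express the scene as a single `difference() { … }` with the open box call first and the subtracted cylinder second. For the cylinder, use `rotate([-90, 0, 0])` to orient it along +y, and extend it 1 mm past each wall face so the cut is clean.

difference() {
  open_box();
  translate([74, -1, 205]) rotate([-90, 0, 0]) cylinder(h = 24, r = 30);
}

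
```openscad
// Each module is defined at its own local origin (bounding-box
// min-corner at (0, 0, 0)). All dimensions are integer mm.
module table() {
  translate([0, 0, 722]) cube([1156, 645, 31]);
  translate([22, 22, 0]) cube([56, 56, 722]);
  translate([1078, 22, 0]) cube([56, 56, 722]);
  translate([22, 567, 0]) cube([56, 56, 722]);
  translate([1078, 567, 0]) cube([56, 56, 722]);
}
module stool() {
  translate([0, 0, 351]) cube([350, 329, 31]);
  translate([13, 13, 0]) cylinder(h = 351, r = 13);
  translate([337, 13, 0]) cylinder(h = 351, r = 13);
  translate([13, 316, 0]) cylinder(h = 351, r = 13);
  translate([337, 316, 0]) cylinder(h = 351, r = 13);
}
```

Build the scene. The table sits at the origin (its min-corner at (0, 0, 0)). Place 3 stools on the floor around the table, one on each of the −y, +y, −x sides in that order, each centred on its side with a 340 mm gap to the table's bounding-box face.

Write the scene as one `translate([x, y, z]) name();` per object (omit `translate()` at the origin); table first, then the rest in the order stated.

table();
translate([403, -669, 0]) stool();
translate([403, 985, 0]) stool();
translate([-690, 158, 0]) stool();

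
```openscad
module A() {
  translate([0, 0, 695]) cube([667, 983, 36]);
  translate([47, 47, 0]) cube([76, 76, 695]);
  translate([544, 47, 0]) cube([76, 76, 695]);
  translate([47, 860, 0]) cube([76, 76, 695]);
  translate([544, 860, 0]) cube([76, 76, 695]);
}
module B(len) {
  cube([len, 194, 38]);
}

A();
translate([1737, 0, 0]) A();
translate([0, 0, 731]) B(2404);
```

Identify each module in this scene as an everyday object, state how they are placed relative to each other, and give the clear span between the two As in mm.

A is a table. B is a beam. A beam spans the tops of two tables. The clear span between the two tables is 1070 mm.

Second table starts at x = 1737; first ends at x = 667; clear span = 1737 − 667 = 1070 mm.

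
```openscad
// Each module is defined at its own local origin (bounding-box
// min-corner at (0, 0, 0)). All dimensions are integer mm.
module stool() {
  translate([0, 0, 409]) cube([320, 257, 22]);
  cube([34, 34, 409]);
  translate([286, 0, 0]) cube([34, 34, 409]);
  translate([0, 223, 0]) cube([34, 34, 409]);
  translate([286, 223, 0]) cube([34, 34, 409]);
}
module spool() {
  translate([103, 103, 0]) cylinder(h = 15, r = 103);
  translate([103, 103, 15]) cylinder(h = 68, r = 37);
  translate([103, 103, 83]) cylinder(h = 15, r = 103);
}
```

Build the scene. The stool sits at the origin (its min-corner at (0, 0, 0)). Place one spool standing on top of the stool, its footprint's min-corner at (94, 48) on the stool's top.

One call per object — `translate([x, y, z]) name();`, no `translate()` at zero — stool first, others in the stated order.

stool();
translate([94, 48, 431]) spool();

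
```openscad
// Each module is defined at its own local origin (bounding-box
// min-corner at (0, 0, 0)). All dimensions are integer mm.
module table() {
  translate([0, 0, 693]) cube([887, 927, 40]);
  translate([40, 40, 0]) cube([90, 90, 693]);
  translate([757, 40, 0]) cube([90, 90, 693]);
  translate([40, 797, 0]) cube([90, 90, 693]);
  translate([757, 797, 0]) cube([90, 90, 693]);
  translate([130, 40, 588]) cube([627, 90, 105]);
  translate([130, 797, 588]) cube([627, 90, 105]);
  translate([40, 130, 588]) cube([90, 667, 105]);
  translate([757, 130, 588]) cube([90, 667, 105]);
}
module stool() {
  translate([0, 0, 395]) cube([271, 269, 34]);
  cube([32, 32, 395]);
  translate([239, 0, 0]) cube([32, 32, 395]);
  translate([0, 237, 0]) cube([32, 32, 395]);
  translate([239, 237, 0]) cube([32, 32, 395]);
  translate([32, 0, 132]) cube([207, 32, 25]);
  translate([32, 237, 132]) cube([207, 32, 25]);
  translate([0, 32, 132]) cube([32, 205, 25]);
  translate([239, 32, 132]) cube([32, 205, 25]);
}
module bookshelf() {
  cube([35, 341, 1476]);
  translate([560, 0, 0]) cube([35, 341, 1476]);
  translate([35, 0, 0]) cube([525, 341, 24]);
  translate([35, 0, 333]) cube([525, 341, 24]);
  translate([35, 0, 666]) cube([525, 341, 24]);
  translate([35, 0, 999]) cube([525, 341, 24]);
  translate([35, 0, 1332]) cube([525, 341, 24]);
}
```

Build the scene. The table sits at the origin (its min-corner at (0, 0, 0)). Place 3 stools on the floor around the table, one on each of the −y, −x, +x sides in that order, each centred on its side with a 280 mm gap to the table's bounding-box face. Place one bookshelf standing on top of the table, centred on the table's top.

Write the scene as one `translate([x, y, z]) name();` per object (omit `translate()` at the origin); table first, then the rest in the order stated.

table();
translate([308, -549, 0]) stool();
translate([-551, 329, 0]) stool();
translate([1167, 329, 0]) stool();
translate([146, 293, 733]) bookshelf();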